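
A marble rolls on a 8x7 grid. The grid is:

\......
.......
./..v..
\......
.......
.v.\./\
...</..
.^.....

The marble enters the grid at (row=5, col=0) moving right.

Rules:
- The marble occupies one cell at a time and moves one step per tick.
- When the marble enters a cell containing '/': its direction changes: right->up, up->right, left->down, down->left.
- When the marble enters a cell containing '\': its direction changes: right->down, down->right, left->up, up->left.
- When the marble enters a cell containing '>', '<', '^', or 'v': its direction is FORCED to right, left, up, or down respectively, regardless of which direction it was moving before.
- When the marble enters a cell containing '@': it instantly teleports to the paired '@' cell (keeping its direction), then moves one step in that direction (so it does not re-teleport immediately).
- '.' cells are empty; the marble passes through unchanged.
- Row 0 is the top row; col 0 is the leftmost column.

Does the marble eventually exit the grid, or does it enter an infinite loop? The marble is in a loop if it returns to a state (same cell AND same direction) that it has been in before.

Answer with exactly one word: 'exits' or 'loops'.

Answer: loops

Derivation:
Step 1: enter (5,0), '.' pass, move right to (5,1)
Step 2: enter (5,1), 'v' forces right->down, move down to (6,1)
Step 3: enter (6,1), '.' pass, move down to (7,1)
Step 4: enter (7,1), '^' forces down->up, move up to (6,1)
Step 5: enter (6,1), '.' pass, move up to (5,1)
Step 6: enter (5,1), 'v' forces up->down, move down to (6,1)
Step 7: at (6,1) dir=down — LOOP DETECTED (seen before)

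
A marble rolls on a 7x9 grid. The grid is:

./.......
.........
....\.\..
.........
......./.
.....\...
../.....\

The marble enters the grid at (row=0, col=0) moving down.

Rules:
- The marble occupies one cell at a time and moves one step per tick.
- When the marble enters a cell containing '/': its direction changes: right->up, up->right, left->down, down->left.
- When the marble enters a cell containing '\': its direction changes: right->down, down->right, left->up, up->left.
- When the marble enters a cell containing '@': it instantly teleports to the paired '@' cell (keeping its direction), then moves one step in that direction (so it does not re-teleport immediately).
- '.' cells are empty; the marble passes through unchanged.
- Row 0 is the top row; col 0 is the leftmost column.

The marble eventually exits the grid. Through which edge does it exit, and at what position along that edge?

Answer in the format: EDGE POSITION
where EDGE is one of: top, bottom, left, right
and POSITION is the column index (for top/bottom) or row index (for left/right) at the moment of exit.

Answer: bottom 0

Derivation:
Step 1: enter (0,0), '.' pass, move down to (1,0)
Step 2: enter (1,0), '.' pass, move down to (2,0)
Step 3: enter (2,0), '.' pass, move down to (3,0)
Step 4: enter (3,0), '.' pass, move down to (4,0)
Step 5: enter (4,0), '.' pass, move down to (5,0)
Step 6: enter (5,0), '.' pass, move down to (6,0)
Step 7: enter (6,0), '.' pass, move down to (7,0)
Step 8: at (7,0) — EXIT via bottom edge, pos 0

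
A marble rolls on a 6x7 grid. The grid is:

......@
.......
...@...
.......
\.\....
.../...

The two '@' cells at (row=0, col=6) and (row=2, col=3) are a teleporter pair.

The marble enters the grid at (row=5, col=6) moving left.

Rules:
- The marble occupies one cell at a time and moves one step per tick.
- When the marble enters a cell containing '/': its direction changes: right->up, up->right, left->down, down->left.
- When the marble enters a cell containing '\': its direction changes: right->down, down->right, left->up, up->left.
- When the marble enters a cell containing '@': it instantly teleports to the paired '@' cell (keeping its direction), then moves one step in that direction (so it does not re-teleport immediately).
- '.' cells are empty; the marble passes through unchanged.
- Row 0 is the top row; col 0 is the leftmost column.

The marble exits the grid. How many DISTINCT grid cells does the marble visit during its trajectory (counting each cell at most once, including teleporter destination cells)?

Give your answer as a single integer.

Answer: 4

Derivation:
Step 1: enter (5,6), '.' pass, move left to (5,5)
Step 2: enter (5,5), '.' pass, move left to (5,4)
Step 3: enter (5,4), '.' pass, move left to (5,3)
Step 4: enter (5,3), '/' deflects left->down, move down to (6,3)
Step 5: at (6,3) — EXIT via bottom edge, pos 3
Distinct cells visited: 4 (path length 4)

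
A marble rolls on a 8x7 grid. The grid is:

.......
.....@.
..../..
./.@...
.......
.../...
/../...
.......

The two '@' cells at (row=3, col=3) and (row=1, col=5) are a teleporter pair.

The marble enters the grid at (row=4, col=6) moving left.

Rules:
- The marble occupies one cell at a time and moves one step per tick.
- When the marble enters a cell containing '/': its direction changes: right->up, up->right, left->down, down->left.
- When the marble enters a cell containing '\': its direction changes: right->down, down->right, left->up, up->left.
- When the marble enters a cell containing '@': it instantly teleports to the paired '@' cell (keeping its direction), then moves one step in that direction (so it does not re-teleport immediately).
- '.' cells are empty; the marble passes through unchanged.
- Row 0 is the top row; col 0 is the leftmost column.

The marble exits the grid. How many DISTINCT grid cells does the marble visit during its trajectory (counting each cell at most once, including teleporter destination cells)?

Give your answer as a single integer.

Answer: 7

Derivation:
Step 1: enter (4,6), '.' pass, move left to (4,5)
Step 2: enter (4,5), '.' pass, move left to (4,4)
Step 3: enter (4,4), '.' pass, move left to (4,3)
Step 4: enter (4,3), '.' pass, move left to (4,2)
Step 5: enter (4,2), '.' pass, move left to (4,1)
Step 6: enter (4,1), '.' pass, move left to (4,0)
Step 7: enter (4,0), '.' pass, move left to (4,-1)
Step 8: at (4,-1) — EXIT via left edge, pos 4
Distinct cells visited: 7 (path length 7)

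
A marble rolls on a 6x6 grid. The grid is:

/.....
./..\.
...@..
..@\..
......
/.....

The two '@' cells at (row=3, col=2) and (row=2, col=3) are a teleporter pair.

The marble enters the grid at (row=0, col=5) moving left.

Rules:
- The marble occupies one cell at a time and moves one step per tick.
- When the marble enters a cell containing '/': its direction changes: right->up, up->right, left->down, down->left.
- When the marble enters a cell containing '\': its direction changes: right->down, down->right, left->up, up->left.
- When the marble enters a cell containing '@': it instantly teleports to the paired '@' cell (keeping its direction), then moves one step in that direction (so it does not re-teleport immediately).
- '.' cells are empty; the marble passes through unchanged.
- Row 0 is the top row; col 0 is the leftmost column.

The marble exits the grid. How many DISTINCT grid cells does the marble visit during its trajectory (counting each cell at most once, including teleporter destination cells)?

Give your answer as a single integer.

Step 1: enter (0,5), '.' pass, move left to (0,4)
Step 2: enter (0,4), '.' pass, move left to (0,3)
Step 3: enter (0,3), '.' pass, move left to (0,2)
Step 4: enter (0,2), '.' pass, move left to (0,1)
Step 5: enter (0,1), '.' pass, move left to (0,0)
Step 6: enter (0,0), '/' deflects left->down, move down to (1,0)
Step 7: enter (1,0), '.' pass, move down to (2,0)
Step 8: enter (2,0), '.' pass, move down to (3,0)
Step 9: enter (3,0), '.' pass, move down to (4,0)
Step 10: enter (4,0), '.' pass, move down to (5,0)
Step 11: enter (5,0), '/' deflects down->left, move left to (5,-1)
Step 12: at (5,-1) — EXIT via left edge, pos 5
Distinct cells visited: 11 (path length 11)

Answer: 11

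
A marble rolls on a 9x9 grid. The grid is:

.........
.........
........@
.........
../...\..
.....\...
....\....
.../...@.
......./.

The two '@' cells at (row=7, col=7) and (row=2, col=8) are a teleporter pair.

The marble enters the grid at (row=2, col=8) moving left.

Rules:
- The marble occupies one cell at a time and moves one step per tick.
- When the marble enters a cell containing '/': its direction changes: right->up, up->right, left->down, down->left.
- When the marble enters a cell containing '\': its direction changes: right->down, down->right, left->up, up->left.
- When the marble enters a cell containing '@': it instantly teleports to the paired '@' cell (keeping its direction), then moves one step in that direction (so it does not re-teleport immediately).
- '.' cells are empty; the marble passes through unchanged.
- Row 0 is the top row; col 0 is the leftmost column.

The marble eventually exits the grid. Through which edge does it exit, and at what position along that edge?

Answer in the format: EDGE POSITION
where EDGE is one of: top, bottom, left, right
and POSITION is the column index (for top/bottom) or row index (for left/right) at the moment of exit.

Step 1: enter (2,8), '@' teleport (2,8)->(7,7), also enter (7,7), move left to (7,6)
Step 2: enter (7,6), '.' pass, move left to (7,5)
Step 3: enter (7,5), '.' pass, move left to (7,4)
Step 4: enter (7,4), '.' pass, move left to (7,3)
Step 5: enter (7,3), '/' deflects left->down, move down to (8,3)
Step 6: enter (8,3), '.' pass, move down to (9,3)
Step 7: at (9,3) — EXIT via bottom edge, pos 3

Answer: bottom 3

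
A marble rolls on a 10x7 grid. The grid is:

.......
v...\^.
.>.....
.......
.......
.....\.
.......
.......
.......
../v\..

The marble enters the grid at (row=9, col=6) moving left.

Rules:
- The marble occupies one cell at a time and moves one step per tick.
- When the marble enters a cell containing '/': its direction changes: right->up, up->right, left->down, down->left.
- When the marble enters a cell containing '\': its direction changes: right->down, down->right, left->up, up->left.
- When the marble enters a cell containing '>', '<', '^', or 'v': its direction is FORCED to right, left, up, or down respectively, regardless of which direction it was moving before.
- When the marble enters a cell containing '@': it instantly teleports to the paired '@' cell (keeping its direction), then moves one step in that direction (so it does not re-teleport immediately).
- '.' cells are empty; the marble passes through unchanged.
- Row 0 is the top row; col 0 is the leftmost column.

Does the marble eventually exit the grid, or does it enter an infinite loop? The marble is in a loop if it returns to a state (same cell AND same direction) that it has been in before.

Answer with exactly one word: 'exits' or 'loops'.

Step 1: enter (9,6), '.' pass, move left to (9,5)
Step 2: enter (9,5), '.' pass, move left to (9,4)
Step 3: enter (9,4), '\' deflects left->up, move up to (8,4)
Step 4: enter (8,4), '.' pass, move up to (7,4)
Step 5: enter (7,4), '.' pass, move up to (6,4)
Step 6: enter (6,4), '.' pass, move up to (5,4)
Step 7: enter (5,4), '.' pass, move up to (4,4)
Step 8: enter (4,4), '.' pass, move up to (3,4)
Step 9: enter (3,4), '.' pass, move up to (2,4)
Step 10: enter (2,4), '.' pass, move up to (1,4)
Step 11: enter (1,4), '\' deflects up->left, move left to (1,3)
Step 12: enter (1,3), '.' pass, move left to (1,2)
Step 13: enter (1,2), '.' pass, move left to (1,1)
Step 14: enter (1,1), '.' pass, move left to (1,0)
Step 15: enter (1,0), 'v' forces left->down, move down to (2,0)
Step 16: enter (2,0), '.' pass, move down to (3,0)
Step 17: enter (3,0), '.' pass, move down to (4,0)
Step 18: enter (4,0), '.' pass, move down to (5,0)
Step 19: enter (5,0), '.' pass, move down to (6,0)
Step 20: enter (6,0), '.' pass, move down to (7,0)
Step 21: enter (7,0), '.' pass, move down to (8,0)
Step 22: enter (8,0), '.' pass, move down to (9,0)
Step 23: enter (9,0), '.' pass, move down to (10,0)
Step 24: at (10,0) — EXIT via bottom edge, pos 0

Answer: exits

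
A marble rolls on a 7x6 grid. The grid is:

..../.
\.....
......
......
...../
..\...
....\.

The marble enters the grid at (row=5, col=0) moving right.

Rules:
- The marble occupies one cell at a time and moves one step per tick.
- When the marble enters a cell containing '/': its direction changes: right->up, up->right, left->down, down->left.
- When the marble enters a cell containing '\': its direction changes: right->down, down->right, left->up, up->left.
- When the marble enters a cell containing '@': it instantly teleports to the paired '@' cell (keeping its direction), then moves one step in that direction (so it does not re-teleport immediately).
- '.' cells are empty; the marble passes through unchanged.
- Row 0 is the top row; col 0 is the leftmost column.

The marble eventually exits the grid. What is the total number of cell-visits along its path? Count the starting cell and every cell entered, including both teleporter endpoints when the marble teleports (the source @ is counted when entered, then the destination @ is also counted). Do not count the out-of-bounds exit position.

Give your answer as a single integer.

Step 1: enter (5,0), '.' pass, move right to (5,1)
Step 2: enter (5,1), '.' pass, move right to (5,2)
Step 3: enter (5,2), '\' deflects right->down, move down to (6,2)
Step 4: enter (6,2), '.' pass, move down to (7,2)
Step 5: at (7,2) — EXIT via bottom edge, pos 2
Path length (cell visits): 4

Answer: 4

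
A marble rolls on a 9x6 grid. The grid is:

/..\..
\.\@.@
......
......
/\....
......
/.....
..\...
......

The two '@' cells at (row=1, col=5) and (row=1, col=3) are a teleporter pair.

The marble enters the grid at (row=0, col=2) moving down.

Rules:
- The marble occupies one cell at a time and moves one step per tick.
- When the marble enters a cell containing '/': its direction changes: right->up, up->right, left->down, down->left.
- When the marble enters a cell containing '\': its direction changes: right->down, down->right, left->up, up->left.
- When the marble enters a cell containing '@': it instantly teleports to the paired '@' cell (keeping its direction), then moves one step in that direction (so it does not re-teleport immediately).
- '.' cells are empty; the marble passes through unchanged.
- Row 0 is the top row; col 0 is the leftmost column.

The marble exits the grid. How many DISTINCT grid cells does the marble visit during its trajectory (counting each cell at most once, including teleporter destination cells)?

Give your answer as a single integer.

Step 1: enter (0,2), '.' pass, move down to (1,2)
Step 2: enter (1,2), '\' deflects down->right, move right to (1,3)
Step 3: enter (1,3), '@' teleport (1,3)->(1,5), also enter (1,5), move right to (1,6)
Step 4: at (1,6) — EXIT via right edge, pos 1
Distinct cells visited: 4 (path length 4)

Answer: 4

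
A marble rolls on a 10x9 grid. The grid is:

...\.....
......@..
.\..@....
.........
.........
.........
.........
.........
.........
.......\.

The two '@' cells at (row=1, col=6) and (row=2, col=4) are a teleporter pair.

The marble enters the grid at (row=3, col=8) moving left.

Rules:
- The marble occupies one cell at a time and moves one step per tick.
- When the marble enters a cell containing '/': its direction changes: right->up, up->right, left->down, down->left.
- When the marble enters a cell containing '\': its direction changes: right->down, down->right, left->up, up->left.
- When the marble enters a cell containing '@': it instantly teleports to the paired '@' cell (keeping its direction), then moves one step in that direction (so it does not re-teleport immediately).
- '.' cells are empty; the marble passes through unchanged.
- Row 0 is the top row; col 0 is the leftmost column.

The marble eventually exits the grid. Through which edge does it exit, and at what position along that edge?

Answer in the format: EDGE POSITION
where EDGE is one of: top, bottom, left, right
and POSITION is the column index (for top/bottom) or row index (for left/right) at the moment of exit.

Step 1: enter (3,8), '.' pass, move left to (3,7)
Step 2: enter (3,7), '.' pass, move left to (3,6)
Step 3: enter (3,6), '.' pass, move left to (3,5)
Step 4: enter (3,5), '.' pass, move left to (3,4)
Step 5: enter (3,4), '.' pass, move left to (3,3)
Step 6: enter (3,3), '.' pass, move left to (3,2)
Step 7: enter (3,2), '.' pass, move left to (3,1)
Step 8: enter (3,1), '.' pass, move left to (3,0)
Step 9: enter (3,0), '.' pass, move left to (3,-1)
Step 10: at (3,-1) — EXIT via left edge, pos 3

Answer: left 3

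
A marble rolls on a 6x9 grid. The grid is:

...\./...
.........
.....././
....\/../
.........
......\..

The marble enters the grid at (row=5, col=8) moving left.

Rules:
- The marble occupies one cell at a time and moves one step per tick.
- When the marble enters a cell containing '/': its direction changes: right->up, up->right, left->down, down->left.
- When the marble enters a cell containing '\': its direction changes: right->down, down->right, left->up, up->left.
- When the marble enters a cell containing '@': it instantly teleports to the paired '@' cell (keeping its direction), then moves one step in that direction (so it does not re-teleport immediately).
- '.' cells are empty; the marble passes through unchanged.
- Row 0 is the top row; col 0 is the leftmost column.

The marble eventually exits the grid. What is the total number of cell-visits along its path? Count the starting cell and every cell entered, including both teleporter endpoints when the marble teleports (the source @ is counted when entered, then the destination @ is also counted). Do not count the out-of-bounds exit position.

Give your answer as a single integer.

Step 1: enter (5,8), '.' pass, move left to (5,7)
Step 2: enter (5,7), '.' pass, move left to (5,6)
Step 3: enter (5,6), '\' deflects left->up, move up to (4,6)
Step 4: enter (4,6), '.' pass, move up to (3,6)
Step 5: enter (3,6), '.' pass, move up to (2,6)
Step 6: enter (2,6), '/' deflects up->right, move right to (2,7)
Step 7: enter (2,7), '.' pass, move right to (2,8)
Step 8: enter (2,8), '/' deflects right->up, move up to (1,8)
Step 9: enter (1,8), '.' pass, move up to (0,8)
Step 10: enter (0,8), '.' pass, move up to (-1,8)
Step 11: at (-1,8) — EXIT via top edge, pos 8
Path length (cell visits): 10

Answer: 10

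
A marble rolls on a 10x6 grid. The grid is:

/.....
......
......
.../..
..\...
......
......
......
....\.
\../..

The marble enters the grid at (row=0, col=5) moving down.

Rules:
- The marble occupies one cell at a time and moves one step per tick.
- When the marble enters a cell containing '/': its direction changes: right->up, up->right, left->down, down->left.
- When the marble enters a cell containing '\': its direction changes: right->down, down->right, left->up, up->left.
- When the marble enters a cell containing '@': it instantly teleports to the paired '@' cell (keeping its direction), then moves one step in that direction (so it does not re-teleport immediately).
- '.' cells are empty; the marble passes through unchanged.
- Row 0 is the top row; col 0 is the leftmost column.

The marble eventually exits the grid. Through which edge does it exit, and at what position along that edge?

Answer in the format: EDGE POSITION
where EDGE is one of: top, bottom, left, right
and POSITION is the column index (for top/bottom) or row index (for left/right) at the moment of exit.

Answer: bottom 5

Derivation:
Step 1: enter (0,5), '.' pass, move down to (1,5)
Step 2: enter (1,5), '.' pass, move down to (2,5)
Step 3: enter (2,5), '.' pass, move down to (3,5)
Step 4: enter (3,5), '.' pass, move down to (4,5)
Step 5: enter (4,5), '.' pass, move down to (5,5)
Step 6: enter (5,5), '.' pass, move down to (6,5)
Step 7: enter (6,5), '.' pass, move down to (7,5)
Step 8: enter (7,5), '.' pass, move down to (8,5)
Step 9: enter (8,5), '.' pass, move down to (9,5)
Step 10: enter (9,5), '.' pass, move down to (10,5)
Step 11: at (10,5) — EXIT via bottom edge, pos 5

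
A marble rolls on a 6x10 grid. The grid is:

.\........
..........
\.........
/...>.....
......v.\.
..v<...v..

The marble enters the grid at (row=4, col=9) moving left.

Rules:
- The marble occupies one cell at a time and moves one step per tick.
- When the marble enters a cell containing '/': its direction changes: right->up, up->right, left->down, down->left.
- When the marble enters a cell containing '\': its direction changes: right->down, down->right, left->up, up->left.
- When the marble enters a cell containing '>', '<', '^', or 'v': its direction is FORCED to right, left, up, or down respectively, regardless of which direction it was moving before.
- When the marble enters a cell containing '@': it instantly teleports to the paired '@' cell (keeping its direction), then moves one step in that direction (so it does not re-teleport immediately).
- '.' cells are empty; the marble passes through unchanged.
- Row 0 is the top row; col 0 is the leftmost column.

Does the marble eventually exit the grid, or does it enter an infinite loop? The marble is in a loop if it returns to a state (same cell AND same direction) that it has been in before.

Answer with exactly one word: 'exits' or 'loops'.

Step 1: enter (4,9), '.' pass, move left to (4,8)
Step 2: enter (4,8), '\' deflects left->up, move up to (3,8)
Step 3: enter (3,8), '.' pass, move up to (2,8)
Step 4: enter (2,8), '.' pass, move up to (1,8)
Step 5: enter (1,8), '.' pass, move up to (0,8)
Step 6: enter (0,8), '.' pass, move up to (-1,8)
Step 7: at (-1,8) — EXIT via top edge, pos 8

Answer: exits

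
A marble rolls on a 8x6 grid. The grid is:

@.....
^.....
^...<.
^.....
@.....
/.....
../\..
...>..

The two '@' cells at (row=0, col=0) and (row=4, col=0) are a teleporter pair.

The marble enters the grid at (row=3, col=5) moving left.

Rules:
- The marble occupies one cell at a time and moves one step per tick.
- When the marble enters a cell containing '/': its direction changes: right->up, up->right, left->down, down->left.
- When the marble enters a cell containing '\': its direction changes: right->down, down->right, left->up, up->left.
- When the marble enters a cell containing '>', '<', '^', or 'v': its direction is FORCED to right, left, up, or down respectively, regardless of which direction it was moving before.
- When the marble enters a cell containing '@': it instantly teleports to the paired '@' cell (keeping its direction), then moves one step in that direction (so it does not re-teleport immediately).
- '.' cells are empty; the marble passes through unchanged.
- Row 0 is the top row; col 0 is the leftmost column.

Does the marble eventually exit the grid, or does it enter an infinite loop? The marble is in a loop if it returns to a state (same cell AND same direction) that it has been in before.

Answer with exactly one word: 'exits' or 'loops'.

Answer: loops

Derivation:
Step 1: enter (3,5), '.' pass, move left to (3,4)
Step 2: enter (3,4), '.' pass, move left to (3,3)
Step 3: enter (3,3), '.' pass, move left to (3,2)
Step 4: enter (3,2), '.' pass, move left to (3,1)
Step 5: enter (3,1), '.' pass, move left to (3,0)
Step 6: enter (3,0), '^' forces left->up, move up to (2,0)
Step 7: enter (2,0), '^' forces up->up, move up to (1,0)
Step 8: enter (1,0), '^' forces up->up, move up to (0,0)
Step 9: enter (0,0), '@' teleport (0,0)->(4,0), also enter (4,0), move up to (3,0)
Step 10: enter (3,0), '^' forces up->up, move up to (2,0)
Step 11: at (2,0) dir=up — LOOP DETECTED (seen before)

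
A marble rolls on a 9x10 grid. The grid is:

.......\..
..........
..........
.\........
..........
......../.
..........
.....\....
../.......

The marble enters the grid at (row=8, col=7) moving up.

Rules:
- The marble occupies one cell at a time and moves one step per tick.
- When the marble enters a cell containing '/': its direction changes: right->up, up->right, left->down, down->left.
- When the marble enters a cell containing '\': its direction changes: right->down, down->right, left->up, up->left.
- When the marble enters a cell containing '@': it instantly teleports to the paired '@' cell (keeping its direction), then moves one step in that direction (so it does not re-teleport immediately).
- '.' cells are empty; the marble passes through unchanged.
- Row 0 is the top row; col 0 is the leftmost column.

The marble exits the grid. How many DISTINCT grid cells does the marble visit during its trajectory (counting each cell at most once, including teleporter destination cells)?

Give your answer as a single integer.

Answer: 16

Derivation:
Step 1: enter (8,7), '.' pass, move up to (7,7)
Step 2: enter (7,7), '.' pass, move up to (6,7)
Step 3: enter (6,7), '.' pass, move up to (5,7)
Step 4: enter (5,7), '.' pass, move up to (4,7)
Step 5: enter (4,7), '.' pass, move up to (3,7)
Step 6: enter (3,7), '.' pass, move up to (2,7)
Step 7: enter (2,7), '.' pass, move up to (1,7)
Step 8: enter (1,7), '.' pass, move up to (0,7)
Step 9: enter (0,7), '\' deflects up->left, move left to (0,6)
Step 10: enter (0,6), '.' pass, move left to (0,5)
Step 11: enter (0,5), '.' pass, move left to (0,4)
Step 12: enter (0,4), '.' pass, move left to (0,3)
Step 13: enter (0,3), '.' pass, move left to (0,2)
Step 14: enter (0,2), '.' pass, move left to (0,1)
Step 15: enter (0,1), '.' pass, move left to (0,0)
Step 16: enter (0,0), '.' pass, move left to (0,-1)
Step 17: at (0,-1) — EXIT via left edge, pos 0
Distinct cells visited: 16 (path length 16)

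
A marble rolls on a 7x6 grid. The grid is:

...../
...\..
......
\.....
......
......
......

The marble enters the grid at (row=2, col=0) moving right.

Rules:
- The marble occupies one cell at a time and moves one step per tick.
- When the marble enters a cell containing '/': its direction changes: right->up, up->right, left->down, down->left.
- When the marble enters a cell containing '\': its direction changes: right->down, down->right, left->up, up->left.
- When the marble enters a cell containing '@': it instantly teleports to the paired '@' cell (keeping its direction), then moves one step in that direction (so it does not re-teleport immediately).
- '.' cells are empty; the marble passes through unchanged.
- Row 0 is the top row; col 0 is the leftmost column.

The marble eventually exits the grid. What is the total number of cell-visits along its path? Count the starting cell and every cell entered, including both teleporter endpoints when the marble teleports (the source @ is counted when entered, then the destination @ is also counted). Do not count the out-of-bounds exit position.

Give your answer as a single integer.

Answer: 6

Derivation:
Step 1: enter (2,0), '.' pass, move right to (2,1)
Step 2: enter (2,1), '.' pass, move right to (2,2)
Step 3: enter (2,2), '.' pass, move right to (2,3)
Step 4: enter (2,3), '.' pass, move right to (2,4)
Step 5: enter (2,4), '.' pass, move right to (2,5)
Step 6: enter (2,5), '.' pass, move right to (2,6)
Step 7: at (2,6) — EXIT via right edge, pos 2
Path length (cell visits): 6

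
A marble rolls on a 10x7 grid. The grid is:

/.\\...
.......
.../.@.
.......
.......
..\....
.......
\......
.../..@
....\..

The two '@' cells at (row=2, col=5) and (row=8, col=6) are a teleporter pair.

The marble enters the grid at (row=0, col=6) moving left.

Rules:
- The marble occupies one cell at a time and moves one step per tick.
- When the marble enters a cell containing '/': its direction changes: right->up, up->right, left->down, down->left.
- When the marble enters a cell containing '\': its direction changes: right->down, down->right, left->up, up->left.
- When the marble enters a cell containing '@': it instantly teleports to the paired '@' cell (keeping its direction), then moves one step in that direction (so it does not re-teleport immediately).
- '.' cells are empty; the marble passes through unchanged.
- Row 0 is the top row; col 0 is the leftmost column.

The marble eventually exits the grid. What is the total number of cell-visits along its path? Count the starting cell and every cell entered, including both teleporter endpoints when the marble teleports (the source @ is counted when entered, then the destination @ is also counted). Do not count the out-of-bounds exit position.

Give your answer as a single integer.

Answer: 4

Derivation:
Step 1: enter (0,6), '.' pass, move left to (0,5)
Step 2: enter (0,5), '.' pass, move left to (0,4)
Step 3: enter (0,4), '.' pass, move left to (0,3)
Step 4: enter (0,3), '\' deflects left->up, move up to (-1,3)
Step 5: at (-1,3) — EXIT via top edge, pos 3
Path length (cell visits): 4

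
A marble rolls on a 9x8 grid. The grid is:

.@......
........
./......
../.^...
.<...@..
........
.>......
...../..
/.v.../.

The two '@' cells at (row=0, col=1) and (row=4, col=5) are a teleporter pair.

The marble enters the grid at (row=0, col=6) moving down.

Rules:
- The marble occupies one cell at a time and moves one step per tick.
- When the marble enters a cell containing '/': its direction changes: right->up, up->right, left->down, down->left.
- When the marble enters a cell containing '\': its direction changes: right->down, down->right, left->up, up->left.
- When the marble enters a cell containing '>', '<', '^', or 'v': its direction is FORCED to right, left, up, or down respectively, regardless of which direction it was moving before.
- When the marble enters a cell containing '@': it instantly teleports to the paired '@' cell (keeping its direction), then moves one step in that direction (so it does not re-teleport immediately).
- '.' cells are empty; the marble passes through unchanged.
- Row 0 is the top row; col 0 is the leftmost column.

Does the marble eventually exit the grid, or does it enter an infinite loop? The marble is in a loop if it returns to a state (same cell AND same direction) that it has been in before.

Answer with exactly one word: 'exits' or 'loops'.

Step 1: enter (0,6), '.' pass, move down to (1,6)
Step 2: enter (1,6), '.' pass, move down to (2,6)
Step 3: enter (2,6), '.' pass, move down to (3,6)
Step 4: enter (3,6), '.' pass, move down to (4,6)
Step 5: enter (4,6), '.' pass, move down to (5,6)
Step 6: enter (5,6), '.' pass, move down to (6,6)
Step 7: enter (6,6), '.' pass, move down to (7,6)
Step 8: enter (7,6), '.' pass, move down to (8,6)
Step 9: enter (8,6), '/' deflects down->left, move left to (8,5)
Step 10: enter (8,5), '.' pass, move left to (8,4)
Step 11: enter (8,4), '.' pass, move left to (8,3)
Step 12: enter (8,3), '.' pass, move left to (8,2)
Step 13: enter (8,2), 'v' forces left->down, move down to (9,2)
Step 14: at (9,2) — EXIT via bottom edge, pos 2

Answer: exits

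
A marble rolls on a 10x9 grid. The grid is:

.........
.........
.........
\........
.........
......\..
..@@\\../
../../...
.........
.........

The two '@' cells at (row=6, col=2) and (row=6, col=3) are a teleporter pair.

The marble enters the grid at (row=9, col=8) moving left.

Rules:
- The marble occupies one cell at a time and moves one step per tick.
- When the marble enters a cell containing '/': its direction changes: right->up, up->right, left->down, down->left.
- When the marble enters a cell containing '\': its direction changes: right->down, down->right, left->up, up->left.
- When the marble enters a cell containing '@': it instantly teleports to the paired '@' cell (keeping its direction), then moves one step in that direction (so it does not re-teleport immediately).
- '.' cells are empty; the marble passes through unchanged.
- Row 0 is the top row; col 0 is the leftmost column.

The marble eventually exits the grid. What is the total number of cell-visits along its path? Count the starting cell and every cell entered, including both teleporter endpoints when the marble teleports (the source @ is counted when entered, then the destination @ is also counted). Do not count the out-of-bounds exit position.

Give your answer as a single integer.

Answer: 9

Derivation:
Step 1: enter (9,8), '.' pass, move left to (9,7)
Step 2: enter (9,7), '.' pass, move left to (9,6)
Step 3: enter (9,6), '.' pass, move left to (9,5)
Step 4: enter (9,5), '.' pass, move left to (9,4)
Step 5: enter (9,4), '.' pass, move left to (9,3)
Step 6: enter (9,3), '.' pass, move left to (9,2)
Step 7: enter (9,2), '.' pass, move left to (9,1)
Step 8: enter (9,1), '.' pass, move left to (9,0)
Step 9: enter (9,0), '.' pass, move left to (9,-1)
Step 10: at (9,-1) — EXIT via left edge, pos 9
Path length (cell visits): 9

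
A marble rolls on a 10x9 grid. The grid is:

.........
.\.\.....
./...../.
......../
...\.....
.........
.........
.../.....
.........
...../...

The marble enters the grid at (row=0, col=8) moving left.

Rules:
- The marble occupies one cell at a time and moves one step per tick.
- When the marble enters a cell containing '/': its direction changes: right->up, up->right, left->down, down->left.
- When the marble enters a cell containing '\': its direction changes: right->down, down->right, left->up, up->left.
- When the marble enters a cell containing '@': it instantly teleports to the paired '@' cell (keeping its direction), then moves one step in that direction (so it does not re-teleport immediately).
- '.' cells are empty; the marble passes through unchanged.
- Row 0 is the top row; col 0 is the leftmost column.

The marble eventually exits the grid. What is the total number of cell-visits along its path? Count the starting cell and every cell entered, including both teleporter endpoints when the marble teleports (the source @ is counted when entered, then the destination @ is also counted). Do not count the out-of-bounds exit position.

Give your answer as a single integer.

Step 1: enter (0,8), '.' pass, move left to (0,7)
Step 2: enter (0,7), '.' pass, move left to (0,6)
Step 3: enter (0,6), '.' pass, move left to (0,5)
Step 4: enter (0,5), '.' pass, move left to (0,4)
Step 5: enter (0,4), '.' pass, move left to (0,3)
Step 6: enter (0,3), '.' pass, move left to (0,2)
Step 7: enter (0,2), '.' pass, move left to (0,1)
Step 8: enter (0,1), '.' pass, move left to (0,0)
Step 9: enter (0,0), '.' pass, move left to (0,-1)
Step 10: at (0,-1) — EXIT via left edge, pos 0
Path length (cell visits): 9

Answer: 9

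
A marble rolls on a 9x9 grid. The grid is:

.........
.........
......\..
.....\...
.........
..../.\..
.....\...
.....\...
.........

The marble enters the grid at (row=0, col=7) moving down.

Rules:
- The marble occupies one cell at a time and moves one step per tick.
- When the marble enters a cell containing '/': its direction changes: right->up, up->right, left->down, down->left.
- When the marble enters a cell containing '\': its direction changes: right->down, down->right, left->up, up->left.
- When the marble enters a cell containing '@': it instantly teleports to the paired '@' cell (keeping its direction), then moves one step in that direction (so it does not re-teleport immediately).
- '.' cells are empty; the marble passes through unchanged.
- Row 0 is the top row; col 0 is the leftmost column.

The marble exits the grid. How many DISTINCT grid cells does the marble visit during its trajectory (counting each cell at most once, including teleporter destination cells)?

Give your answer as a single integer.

Answer: 9

Derivation:
Step 1: enter (0,7), '.' pass, move down to (1,7)
Step 2: enter (1,7), '.' pass, move down to (2,7)
Step 3: enter (2,7), '.' pass, move down to (3,7)
Step 4: enter (3,7), '.' pass, move down to (4,7)
Step 5: enter (4,7), '.' pass, move down to (5,7)
Step 6: enter (5,7), '.' pass, move down to (6,7)
Step 7: enter (6,7), '.' pass, move down to (7,7)
Step 8: enter (7,7), '.' pass, move down to (8,7)
Step 9: enter (8,7), '.' pass, move down to (9,7)
Step 10: at (9,7) — EXIT via bottom edge, pos 7
Distinct cells visited: 9 (path length 9)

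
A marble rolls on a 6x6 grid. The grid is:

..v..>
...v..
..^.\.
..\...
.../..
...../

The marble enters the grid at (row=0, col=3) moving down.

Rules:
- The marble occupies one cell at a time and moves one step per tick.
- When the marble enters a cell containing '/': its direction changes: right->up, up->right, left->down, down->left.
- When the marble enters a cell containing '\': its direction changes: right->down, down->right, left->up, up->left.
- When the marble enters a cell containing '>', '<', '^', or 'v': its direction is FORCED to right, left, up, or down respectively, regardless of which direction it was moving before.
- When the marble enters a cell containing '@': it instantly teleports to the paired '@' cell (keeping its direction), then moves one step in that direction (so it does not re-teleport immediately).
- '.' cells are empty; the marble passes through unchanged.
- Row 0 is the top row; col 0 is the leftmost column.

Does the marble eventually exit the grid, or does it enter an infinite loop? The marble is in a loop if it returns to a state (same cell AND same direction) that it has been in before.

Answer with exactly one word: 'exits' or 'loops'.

Step 1: enter (0,3), '.' pass, move down to (1,3)
Step 2: enter (1,3), 'v' forces down->down, move down to (2,3)
Step 3: enter (2,3), '.' pass, move down to (3,3)
Step 4: enter (3,3), '.' pass, move down to (4,3)
Step 5: enter (4,3), '/' deflects down->left, move left to (4,2)
Step 6: enter (4,2), '.' pass, move left to (4,1)
Step 7: enter (4,1), '.' pass, move left to (4,0)
Step 8: enter (4,0), '.' pass, move left to (4,-1)
Step 9: at (4,-1) — EXIT via left edge, pos 4

Answer: exits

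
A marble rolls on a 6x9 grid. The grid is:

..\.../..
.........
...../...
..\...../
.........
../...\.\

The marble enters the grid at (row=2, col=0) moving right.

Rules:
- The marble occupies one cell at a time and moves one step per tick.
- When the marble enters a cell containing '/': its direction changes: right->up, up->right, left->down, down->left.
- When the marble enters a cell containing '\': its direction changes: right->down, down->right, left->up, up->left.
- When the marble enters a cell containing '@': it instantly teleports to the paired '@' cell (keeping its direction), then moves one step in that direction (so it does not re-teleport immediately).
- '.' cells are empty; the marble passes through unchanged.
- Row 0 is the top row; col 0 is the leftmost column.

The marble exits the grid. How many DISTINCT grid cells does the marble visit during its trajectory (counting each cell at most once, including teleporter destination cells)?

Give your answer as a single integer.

Step 1: enter (2,0), '.' pass, move right to (2,1)
Step 2: enter (2,1), '.' pass, move right to (2,2)
Step 3: enter (2,2), '.' pass, move right to (2,3)
Step 4: enter (2,3), '.' pass, move right to (2,4)
Step 5: enter (2,4), '.' pass, move right to (2,5)
Step 6: enter (2,5), '/' deflects right->up, move up to (1,5)
Step 7: enter (1,5), '.' pass, move up to (0,5)
Step 8: enter (0,5), '.' pass, move up to (-1,5)
Step 9: at (-1,5) — EXIT via top edge, pos 5
Distinct cells visited: 8 (path length 8)

Answer: 8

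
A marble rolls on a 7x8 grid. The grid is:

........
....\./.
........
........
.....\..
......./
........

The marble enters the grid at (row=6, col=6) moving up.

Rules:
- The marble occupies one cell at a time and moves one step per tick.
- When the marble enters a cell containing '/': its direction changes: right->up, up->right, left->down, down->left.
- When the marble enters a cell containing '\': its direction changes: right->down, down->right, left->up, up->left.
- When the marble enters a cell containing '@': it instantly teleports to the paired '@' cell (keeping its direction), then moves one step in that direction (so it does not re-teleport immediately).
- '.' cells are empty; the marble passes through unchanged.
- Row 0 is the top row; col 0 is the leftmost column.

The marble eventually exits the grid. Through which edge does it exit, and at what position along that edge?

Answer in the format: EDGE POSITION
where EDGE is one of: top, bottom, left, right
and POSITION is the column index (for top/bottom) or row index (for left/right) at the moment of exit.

Answer: right 1

Derivation:
Step 1: enter (6,6), '.' pass, move up to (5,6)
Step 2: enter (5,6), '.' pass, move up to (4,6)
Step 3: enter (4,6), '.' pass, move up to (3,6)
Step 4: enter (3,6), '.' pass, move up to (2,6)
Step 5: enter (2,6), '.' pass, move up to (1,6)
Step 6: enter (1,6), '/' deflects up->right, move right to (1,7)
Step 7: enter (1,7), '.' pass, move right to (1,8)
Step 8: at (1,8) — EXIT via right edge, pos 1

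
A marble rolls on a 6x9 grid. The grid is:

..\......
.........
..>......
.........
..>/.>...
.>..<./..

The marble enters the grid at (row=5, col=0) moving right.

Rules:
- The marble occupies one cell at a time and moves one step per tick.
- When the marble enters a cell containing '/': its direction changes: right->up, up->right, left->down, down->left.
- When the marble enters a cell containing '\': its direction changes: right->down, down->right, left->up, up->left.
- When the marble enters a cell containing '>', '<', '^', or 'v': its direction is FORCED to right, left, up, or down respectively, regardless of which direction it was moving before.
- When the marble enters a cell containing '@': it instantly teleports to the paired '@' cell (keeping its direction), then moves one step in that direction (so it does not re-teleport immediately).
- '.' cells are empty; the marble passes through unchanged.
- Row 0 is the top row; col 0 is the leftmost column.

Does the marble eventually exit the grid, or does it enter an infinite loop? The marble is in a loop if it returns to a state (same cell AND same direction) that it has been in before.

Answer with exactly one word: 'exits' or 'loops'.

Answer: loops

Derivation:
Step 1: enter (5,0), '.' pass, move right to (5,1)
Step 2: enter (5,1), '>' forces right->right, move right to (5,2)
Step 3: enter (5,2), '.' pass, move right to (5,3)
Step 4: enter (5,3), '.' pass, move right to (5,4)
Step 5: enter (5,4), '<' forces right->left, move left to (5,3)
Step 6: enter (5,3), '.' pass, move left to (5,2)
Step 7: enter (5,2), '.' pass, move left to (5,1)
Step 8: enter (5,1), '>' forces left->right, move right to (5,2)
Step 9: at (5,2) dir=right — LOOP DETECTED (seen before)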